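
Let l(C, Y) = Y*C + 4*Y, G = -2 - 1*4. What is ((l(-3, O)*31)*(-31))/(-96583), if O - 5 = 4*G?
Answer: -18259/96583 ≈ -0.18905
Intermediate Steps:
G = -6 (G = -2 - 4 = -6)
O = -19 (O = 5 + 4*(-6) = 5 - 24 = -19)
l(C, Y) = 4*Y + C*Y (l(C, Y) = C*Y + 4*Y = 4*Y + C*Y)
((l(-3, O)*31)*(-31))/(-96583) = ((-19*(4 - 3)*31)*(-31))/(-96583) = ((-19*1*31)*(-31))*(-1/96583) = (-19*31*(-31))*(-1/96583) = -589*(-31)*(-1/96583) = 18259*(-1/96583) = -18259/96583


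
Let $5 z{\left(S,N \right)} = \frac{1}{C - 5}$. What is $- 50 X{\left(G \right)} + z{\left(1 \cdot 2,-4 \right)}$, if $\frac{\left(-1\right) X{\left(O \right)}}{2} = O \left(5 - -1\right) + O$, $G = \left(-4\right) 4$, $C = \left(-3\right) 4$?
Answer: $- \frac{952001}{85} \approx -11200.0$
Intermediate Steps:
$C = -12$
$G = -16$
$z{\left(S,N \right)} = - \frac{1}{85}$ ($z{\left(S,N \right)} = \frac{1}{5 \left(-12 - 5\right)} = \frac{1}{5 \left(-17\right)} = \frac{1}{5} \left(- \frac{1}{17}\right) = - \frac{1}{85}$)
$X{\left(O \right)} = - 14 O$ ($X{\left(O \right)} = - 2 \left(O \left(5 - -1\right) + O\right) = - 2 \left(O \left(5 + 1\right) + O\right) = - 2 \left(O 6 + O\right) = - 2 \left(6 O + O\right) = - 2 \cdot 7 O = - 14 O$)
$- 50 X{\left(G \right)} + z{\left(1 \cdot 2,-4 \right)} = - 50 \left(\left(-14\right) \left(-16\right)\right) - \frac{1}{85} = \left(-50\right) 224 - \frac{1}{85} = -11200 - \frac{1}{85} = - \frac{952001}{85}$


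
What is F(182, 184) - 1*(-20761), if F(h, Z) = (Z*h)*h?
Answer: 6115577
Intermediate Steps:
F(h, Z) = Z*h²
F(182, 184) - 1*(-20761) = 184*182² - 1*(-20761) = 184*33124 + 20761 = 6094816 + 20761 = 6115577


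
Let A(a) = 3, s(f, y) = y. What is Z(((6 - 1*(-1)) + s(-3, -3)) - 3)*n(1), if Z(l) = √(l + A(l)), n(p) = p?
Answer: 2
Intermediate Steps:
Z(l) = √(3 + l) (Z(l) = √(l + 3) = √(3 + l))
Z(((6 - 1*(-1)) + s(-3, -3)) - 3)*n(1) = √(3 + (((6 - 1*(-1)) - 3) - 3))*1 = √(3 + (((6 + 1) - 3) - 3))*1 = √(3 + ((7 - 3) - 3))*1 = √(3 + (4 - 3))*1 = √(3 + 1)*1 = √4*1 = 2*1 = 2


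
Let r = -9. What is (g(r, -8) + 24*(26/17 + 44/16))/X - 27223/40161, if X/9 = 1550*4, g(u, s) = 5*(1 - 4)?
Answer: -2862650861/4232969400 ≈ -0.67628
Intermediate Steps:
g(u, s) = -15 (g(u, s) = 5*(-3) = -15)
X = 55800 (X = 9*(1550*4) = 9*6200 = 55800)
(g(r, -8) + 24*(26/17 + 44/16))/X - 27223/40161 = (-15 + 24*(26/17 + 44/16))/55800 - 27223/40161 = (-15 + 24*(26*(1/17) + 44*(1/16)))*(1/55800) - 27223*1/40161 = (-15 + 24*(26/17 + 11/4))*(1/55800) - 27223/40161 = (-15 + 24*(291/68))*(1/55800) - 27223/40161 = (-15 + 1746/17)*(1/55800) - 27223/40161 = (1491/17)*(1/55800) - 27223/40161 = 497/316200 - 27223/40161 = -2862650861/4232969400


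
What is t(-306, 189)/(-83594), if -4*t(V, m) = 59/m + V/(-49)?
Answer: 8675/442379448 ≈ 1.9610e-5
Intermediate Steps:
t(V, m) = -59/(4*m) + V/196 (t(V, m) = -(59/m + V/(-49))/4 = -(59/m + V*(-1/49))/4 = -(59/m - V/49)/4 = -59/(4*m) + V/196)
t(-306, 189)/(-83594) = ((1/196)*(-2891 - 306*189)/189)/(-83594) = ((1/196)*(1/189)*(-2891 - 57834))*(-1/83594) = ((1/196)*(1/189)*(-60725))*(-1/83594) = -8675/5292*(-1/83594) = 8675/442379448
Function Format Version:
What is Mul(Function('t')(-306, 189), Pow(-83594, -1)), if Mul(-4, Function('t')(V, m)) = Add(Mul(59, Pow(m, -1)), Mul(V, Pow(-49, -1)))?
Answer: Rational(8675, 442379448) ≈ 1.9610e-5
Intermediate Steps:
Function('t')(V, m) = Add(Mul(Rational(-59, 4), Pow(m, -1)), Mul(Rational(1, 196), V)) (Function('t')(V, m) = Mul(Rational(-1, 4), Add(Mul(59, Pow(m, -1)), Mul(V, Pow(-49, -1)))) = Mul(Rational(-1, 4), Add(Mul(59, Pow(m, -1)), Mul(V, Rational(-1, 49)))) = Mul(Rational(-1, 4), Add(Mul(59, Pow(m, -1)), Mul(Rational(-1, 49), V))) = Add(Mul(Rational(-59, 4), Pow(m, -1)), Mul(Rational(1, 196), V)))
Mul(Function('t')(-306, 189), Pow(-83594, -1)) = Mul(Mul(Rational(1, 196), Pow(189, -1), Add(-2891, Mul(-306, 189))), Pow(-83594, -1)) = Mul(Mul(Rational(1, 196), Rational(1, 189), Add(-2891, -57834)), Rational(-1, 83594)) = Mul(Mul(Rational(1, 196), Rational(1, 189), -60725), Rational(-1, 83594)) = Mul(Rational(-8675, 5292), Rational(-1, 83594)) = Rational(8675, 442379448)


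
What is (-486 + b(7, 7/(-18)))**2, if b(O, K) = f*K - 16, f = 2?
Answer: 20475625/81 ≈ 2.5279e+5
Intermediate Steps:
b(O, K) = -16 + 2*K (b(O, K) = 2*K - 16 = -16 + 2*K)
(-486 + b(7, 7/(-18)))**2 = (-486 + (-16 + 2*(7/(-18))))**2 = (-486 + (-16 + 2*(7*(-1/18))))**2 = (-486 + (-16 + 2*(-7/18)))**2 = (-486 + (-16 - 7/9))**2 = (-486 - 151/9)**2 = (-4525/9)**2 = 20475625/81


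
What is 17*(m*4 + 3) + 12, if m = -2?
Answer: -73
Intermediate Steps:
17*(m*4 + 3) + 12 = 17*(-2*4 + 3) + 12 = 17*(-8 + 3) + 12 = 17*(-5) + 12 = -85 + 12 = -73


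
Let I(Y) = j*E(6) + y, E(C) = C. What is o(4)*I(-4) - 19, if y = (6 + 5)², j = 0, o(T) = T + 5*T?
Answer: 2885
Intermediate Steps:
o(T) = 6*T
y = 121 (y = 11² = 121)
I(Y) = 121 (I(Y) = 0*6 + 121 = 0 + 121 = 121)
o(4)*I(-4) - 19 = (6*4)*121 - 19 = 24*121 - 19 = 2904 - 19 = 2885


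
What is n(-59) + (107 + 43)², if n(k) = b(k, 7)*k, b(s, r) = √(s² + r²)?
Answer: 22500 - 59*√3530 ≈ 18995.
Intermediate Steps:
b(s, r) = √(r² + s²)
n(k) = k*√(49 + k²) (n(k) = √(7² + k²)*k = √(49 + k²)*k = k*√(49 + k²))
n(-59) + (107 + 43)² = -59*√(49 + (-59)²) + (107 + 43)² = -59*√(49 + 3481) + 150² = -59*√3530 + 22500 = 22500 - 59*√3530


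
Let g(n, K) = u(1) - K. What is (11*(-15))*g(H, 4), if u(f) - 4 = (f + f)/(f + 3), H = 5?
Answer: -165/2 ≈ -82.500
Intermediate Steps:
u(f) = 4 + 2*f/(3 + f) (u(f) = 4 + (f + f)/(f + 3) = 4 + (2*f)/(3 + f) = 4 + 2*f/(3 + f))
g(n, K) = 9/2 - K (g(n, K) = 6*(2 + 1)/(3 + 1) - K = 6*3/4 - K = 6*(1/4)*3 - K = 9/2 - K)
(11*(-15))*g(H, 4) = (11*(-15))*(9/2 - 1*4) = -165*(9/2 - 4) = -165*1/2 = -165/2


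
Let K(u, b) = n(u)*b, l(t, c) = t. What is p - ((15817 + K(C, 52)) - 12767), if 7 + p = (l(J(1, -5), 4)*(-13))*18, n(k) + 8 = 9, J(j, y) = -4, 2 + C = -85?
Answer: -2173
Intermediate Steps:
C = -87 (C = -2 - 85 = -87)
n(k) = 1 (n(k) = -8 + 9 = 1)
K(u, b) = b (K(u, b) = 1*b = b)
p = 929 (p = -7 - 4*(-13)*18 = -7 + 52*18 = -7 + 936 = 929)
p - ((15817 + K(C, 52)) - 12767) = 929 - ((15817 + 52) - 12767) = 929 - (15869 - 12767) = 929 - 1*3102 = 929 - 3102 = -2173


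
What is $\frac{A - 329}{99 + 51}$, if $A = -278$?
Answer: $- \frac{607}{150} \approx -4.0467$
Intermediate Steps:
$\frac{A - 329}{99 + 51} = \frac{-278 - 329}{99 + 51} = - \frac{607}{150}$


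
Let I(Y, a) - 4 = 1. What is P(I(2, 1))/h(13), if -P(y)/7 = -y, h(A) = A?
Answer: 35/13 ≈ 2.6923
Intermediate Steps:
I(Y, a) = 5 (I(Y, a) = 4 + 1 = 5)
P(y) = 7*y (P(y) = -(-7)*y = 7*y)
P(I(2, 1))/h(13) = (7*5)/13 = 35*(1/13) = 35/13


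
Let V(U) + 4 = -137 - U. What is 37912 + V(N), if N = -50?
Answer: 37821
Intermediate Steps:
V(U) = -141 - U (V(U) = -4 + (-137 - U) = -141 - U)
37912 + V(N) = 37912 + (-141 - 1*(-50)) = 37912 + (-141 + 50) = 37912 - 91 = 37821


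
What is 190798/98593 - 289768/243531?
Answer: 17896131314/24010451883 ≈ 0.74535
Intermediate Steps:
190798/98593 - 289768/243531 = 17896131314/24010451883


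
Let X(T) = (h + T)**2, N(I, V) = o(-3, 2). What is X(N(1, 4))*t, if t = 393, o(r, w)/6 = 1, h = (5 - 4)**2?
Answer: 19257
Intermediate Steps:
h = 1 (h = 1**2 = 1)
o(r, w) = 6 (o(r, w) = 6*1 = 6)
N(I, V) = 6
X(T) = (1 + T)**2
X(N(1, 4))*t = (1 + 6)**2*393 = 7**2*393 = 49*393 = 19257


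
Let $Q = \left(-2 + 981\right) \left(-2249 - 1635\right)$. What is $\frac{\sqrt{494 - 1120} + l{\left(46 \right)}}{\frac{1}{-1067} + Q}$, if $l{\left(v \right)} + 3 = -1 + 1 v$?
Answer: $- \frac{44814}{4057199213} - \frac{1067 i \sqrt{626}}{4057199213} \approx -1.1046 \cdot 10^{-5} - 6.58 \cdot 10^{-6} i$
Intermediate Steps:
$Q = -3802436$ ($Q = 979 \left(-3884\right) = -3802436$)
$l{\left(v \right)} = -4 + v$ ($l{\left(v \right)} = -3 + \left(-1 + 1 v\right) = -3 + \left(-1 + v\right) = -4 + v$)
$\frac{\sqrt{494 - 1120} + l{\left(46 \right)}}{\frac{1}{-1067} + Q} = \frac{\sqrt{494 - 1120} + \left(-4 + 46\right)}{\frac{1}{-1067} - 3802436} = \frac{\sqrt{-626} + 42}{- \frac{1}{1067} - 3802436} = \frac{i \sqrt{626} + 42}{- \frac{4057199213}{1067}} = \left(42 + i \sqrt{626}\right) \left(- \frac{1067}{4057199213}\right) = - \frac{44814}{4057199213} - \frac{1067 i \sqrt{626}}{4057199213}$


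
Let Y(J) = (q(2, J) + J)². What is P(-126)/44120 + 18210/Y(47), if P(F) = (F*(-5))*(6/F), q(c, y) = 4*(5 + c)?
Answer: 5355043/1654500 ≈ 3.2367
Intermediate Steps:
q(c, y) = 20 + 4*c
Y(J) = (28 + J)² (Y(J) = ((20 + 4*2) + J)² = ((20 + 8) + J)² = (28 + J)²)
P(F) = -30 (P(F) = (-5*F)*(6/F) = -30)
P(-126)/44120 + 18210/Y(47) = -30/44120 + 18210/((28 + 47)²) = -30*1/44120 + 18210/(75²) = -3/4412 + 18210/5625 = -3/4412 + 18210*(1/5625) = -3/4412 + 1214/375 = 5355043/1654500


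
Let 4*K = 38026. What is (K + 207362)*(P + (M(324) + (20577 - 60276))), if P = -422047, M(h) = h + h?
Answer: -99997631613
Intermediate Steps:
M(h) = 2*h
K = 19013/2 (K = (1/4)*38026 = 19013/2 ≈ 9506.5)
(K + 207362)*(P + (M(324) + (20577 - 60276))) = (19013/2 + 207362)*(-422047 + (2*324 + (20577 - 60276))) = 433737*(-422047 + (648 - 39699))/2 = 433737*(-422047 - 39051)/2 = (433737/2)*(-461098) = -99997631613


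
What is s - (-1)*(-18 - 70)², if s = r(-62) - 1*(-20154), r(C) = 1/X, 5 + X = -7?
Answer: 334775/12 ≈ 27898.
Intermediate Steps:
X = -12 (X = -5 - 7 = -12)
r(C) = -1/12 (r(C) = 1/(-12) = -1/12)
s = 241847/12 (s = -1/12 - 1*(-20154) = -1/12 + 20154 = 241847/12 ≈ 20154.)
s - (-1)*(-18 - 70)² = 241847/12 - (-1)*(-18 - 70)² = 241847/12 - (-1)*(-88)² = 241847/12 - (-1)*7744 = 241847/12 - 1*(-7744) = 241847/12 + 7744 = 334775/12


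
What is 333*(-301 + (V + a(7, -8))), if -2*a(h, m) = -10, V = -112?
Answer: -135864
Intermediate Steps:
a(h, m) = 5 (a(h, m) = -½*(-10) = 5)
333*(-301 + (V + a(7, -8))) = 333*(-301 + (-112 + 5)) = 333*(-301 - 107) = 333*(-408) = -135864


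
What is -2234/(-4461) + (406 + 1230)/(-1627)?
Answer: -3663478/7258047 ≈ -0.50475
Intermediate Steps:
-2234/(-4461) + (406 + 1230)/(-1627) = -2234*(-1/4461) + 1636*(-1/1627) = 2234/4461 - 1636/1627 = -3663478/7258047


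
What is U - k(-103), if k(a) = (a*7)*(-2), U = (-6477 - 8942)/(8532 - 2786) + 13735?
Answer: 4154127/338 ≈ 12290.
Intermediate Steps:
U = 4641523/338 (U = -15419/5746 + 13735 = -15419*1/5746 + 13735 = -907/338 + 13735 = 4641523/338 ≈ 13732.)
k(a) = -14*a (k(a) = (7*a)*(-2) = -14*a)
U - k(-103) = 4641523/338 - (-14)*(-103) = 4641523/338 - 1*1442 = 4641523/338 - 1442 = 4154127/338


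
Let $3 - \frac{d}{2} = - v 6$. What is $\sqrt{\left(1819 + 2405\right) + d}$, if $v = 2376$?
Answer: $3 \sqrt{3638} \approx 180.95$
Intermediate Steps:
$d = 28518$ ($d = 6 - 2 \left(- 2376 \cdot 6\right) = 6 - 2 \left(\left(-1\right) 14256\right) = 6 - -28512 = 6 + 28512 = 28518$)
$\sqrt{\left(1819 + 2405\right) + d} = \sqrt{\left(1819 + 2405\right) + 28518} = \sqrt{4224 + 28518} = \sqrt{32742} = 3 \sqrt{3638}$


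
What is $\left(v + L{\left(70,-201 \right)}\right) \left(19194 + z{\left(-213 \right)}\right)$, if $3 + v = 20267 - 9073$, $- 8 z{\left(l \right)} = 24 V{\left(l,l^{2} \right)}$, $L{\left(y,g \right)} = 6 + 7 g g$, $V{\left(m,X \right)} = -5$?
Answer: $5647522836$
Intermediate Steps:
$L{\left(y,g \right)} = 6 + 7 g^{2}$
$z{\left(l \right)} = 15$ ($z{\left(l \right)} = - \frac{24 \left(-5\right)}{8} = \left(- \frac{1}{8}\right) \left(-120\right) = 15$)
$v = 11191$ ($v = -3 + \left(20267 - 9073\right) = -3 + 11194 = 11191$)
$\left(v + L{\left(70,-201 \right)}\right) \left(19194 + z{\left(-213 \right)}\right) = \left(11191 + \left(6 + 7 \left(-201\right)^{2}\right)\right) \left(19194 + 15\right) = \left(11191 + \left(6 + 7 \cdot 40401\right)\right) 19209 = \left(11191 + \left(6 + 282807\right)\right) 19209 = \left(11191 + 282813\right) 19209 = 294004 \cdot 19209 = 5647522836$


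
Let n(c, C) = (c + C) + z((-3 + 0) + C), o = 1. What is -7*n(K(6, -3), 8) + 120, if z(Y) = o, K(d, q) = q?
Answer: 78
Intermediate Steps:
z(Y) = 1
n(c, C) = 1 + C + c (n(c, C) = (c + C) + 1 = (C + c) + 1 = 1 + C + c)
-7*n(K(6, -3), 8) + 120 = -7*(1 + 8 - 3) + 120 = -7*6 + 120 = -42 + 120 = 78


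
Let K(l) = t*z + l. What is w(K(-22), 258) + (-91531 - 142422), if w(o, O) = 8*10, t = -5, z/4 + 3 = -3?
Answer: -233873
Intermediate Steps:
z = -24 (z = -12 + 4*(-3) = -12 - 12 = -24)
K(l) = 120 + l (K(l) = -5*(-24) + l = 120 + l)
w(o, O) = 80
w(K(-22), 258) + (-91531 - 142422) = 80 + (-91531 - 142422) = 80 - 233953 = -233873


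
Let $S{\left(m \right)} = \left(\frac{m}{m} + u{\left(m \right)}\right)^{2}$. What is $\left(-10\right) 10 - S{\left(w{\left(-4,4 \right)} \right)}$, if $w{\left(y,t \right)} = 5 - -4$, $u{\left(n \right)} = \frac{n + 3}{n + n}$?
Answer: $- \frac{925}{9} \approx -102.78$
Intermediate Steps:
$u{\left(n \right)} = \frac{3 + n}{2 n}$
$w{\left(y,t \right)} = 9$ ($w{\left(y,t \right)} = 5 + 4 = 9$)
$S{\left(m \right)} = \left(1 + \frac{3 + m}{2 m}\right)^{2}$ ($S{\left(m \right)} = \left(\frac{m}{m} + \frac{3 + m}{2 m}\right)^{2} = \left(1 + \frac{3 + m}{2 m}\right)^{2}$)
$\left(-10\right) 10 - S{\left(w{\left(-4,4 \right)} \right)} = \left(-10\right) 10 - \frac{9 \left(1 + 9\right)^{2}}{4 \cdot 81} = -100 - \frac{9}{4} \cdot \frac{1}{81} \cdot 10^{2} = -100 - \frac{9}{4} \cdot \frac{1}{81} \cdot 100 = -100 - \frac{25}{9} = - \frac{925}{9}$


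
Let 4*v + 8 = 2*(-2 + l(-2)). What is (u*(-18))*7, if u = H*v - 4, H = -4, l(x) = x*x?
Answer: 0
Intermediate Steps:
l(x) = x²
v = -1 (v = -2 + (2*(-2 + (-2)²))/4 = -2 + (2*(-2 + 4))/4 = -2 + (2*2)/4 = -2 + (¼)*4 = -2 + 1 = -1)
u = 0 (u = -4*(-1) - 4 = 4 - 4 = 0)
(u*(-18))*7 = (0*(-18))*7 = 0*7 = 0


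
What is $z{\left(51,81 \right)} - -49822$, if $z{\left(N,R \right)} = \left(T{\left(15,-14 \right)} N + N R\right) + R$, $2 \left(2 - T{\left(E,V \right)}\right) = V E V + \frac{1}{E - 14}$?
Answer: $- \frac{41719}{2} \approx -20860.0$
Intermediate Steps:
$T{\left(E,V \right)} = 2 - \frac{1}{2 \left(-14 + E\right)} - \frac{E V^{2}}{2}$ ($T{\left(E,V \right)} = 2 - \frac{V E V + \frac{1}{E - 14}}{2} = 2 - \frac{E V V + \frac{1}{-14 + E}}{2} = 2 - \frac{E V^{2} + \frac{1}{-14 + E}}{2} = 2 - \frac{\frac{1}{-14 + E} + E V^{2}}{2} = 2 - \left(\frac{1}{2 \left(-14 + E\right)} + \frac{E V^{2}}{2}\right) = 2 - \frac{1}{2 \left(-14 + E\right)} - \frac{E V^{2}}{2}$)
$z{\left(N,R \right)} = R - \frac{2937 N}{2} + N R$ ($z{\left(N,R \right)} = \left(\frac{-57 + 4 \cdot 15 - 15^{2} \left(-14\right)^{2} + 14 \cdot 15 \left(-14\right)^{2}}{2 \left(-14 + 15\right)} N + N R\right) + R = \left(\frac{-57 + 60 - 225 \cdot 196 + 14 \cdot 15 \cdot 196}{2 \cdot 1} N + N R\right) + R = \left(\frac{1}{2} \cdot 1 \left(-57 + 60 - 44100 + 41160\right) N + N R\right) + R = \left(\frac{1}{2} \cdot 1 \left(-2937\right) N + N R\right) + R = \left(- \frac{2937 N}{2} + N R\right) + R = R - \frac{2937 N}{2} + N R$)
$z{\left(51,81 \right)} - -49822 = \left(81 - \frac{149787}{2} + 51 \cdot 81\right) - -49822 = \left(81 - \frac{149787}{2} + 4131\right) + 49822 = - \frac{141363}{2} + 49822 = - \frac{41719}{2}$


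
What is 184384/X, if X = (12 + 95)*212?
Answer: 46096/5671 ≈ 8.1284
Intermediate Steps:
X = 22684 (X = 107*212 = 22684)
184384/X = 184384/22684 = 184384*(1/22684) = 46096/5671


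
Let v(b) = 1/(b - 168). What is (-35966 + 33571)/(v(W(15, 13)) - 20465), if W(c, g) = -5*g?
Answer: 558035/4768346 ≈ 0.11703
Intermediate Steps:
v(b) = 1/(-168 + b)
(-35966 + 33571)/(v(W(15, 13)) - 20465) = (-35966 + 33571)/(1/(-168 - 5*13) - 20465) = -2395/(1/(-168 - 65) - 20465) = -2395/(1/(-233) - 20465) = -2395/(-1/233 - 20465) = -2395/(-4768346/233) = -2395*(-233/4768346) = 558035/4768346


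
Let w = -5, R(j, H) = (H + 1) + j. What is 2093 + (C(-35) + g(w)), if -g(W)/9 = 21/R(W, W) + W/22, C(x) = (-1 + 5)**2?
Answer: 46905/22 ≈ 2132.0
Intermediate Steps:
R(j, H) = 1 + H + j (R(j, H) = (1 + H) + j = 1 + H + j)
C(x) = 16 (C(x) = 4**2 = 16)
g(W) = -189/(1 + 2*W) - 9*W/22 (g(W) = -9*(21/(1 + W + W) + W/22) = -9*(21/(1 + 2*W) + W*(1/22)) = -9*(21/(1 + 2*W) + W/22) = -189/(1 + 2*W) - 9*W/22)
2093 + (C(-35) + g(w)) = 2093 + (16 + 9*(-462 - 1*(-5)*(1 + 2*(-5)))/(22*(1 + 2*(-5)))) = 2093 + (16 + 9*(-462 - 1*(-5)*(1 - 10))/(22*(1 - 10))) = 2093 + (16 + (9/22)*(-462 - 1*(-5)*(-9))/(-9)) = 2093 + (16 + (9/22)*(-1/9)*(-462 - 45)) = 2093 + (16 + (9/22)*(-1/9)*(-507)) = 2093 + (16 + 507/22) = 2093 + 859/22 = 46905/22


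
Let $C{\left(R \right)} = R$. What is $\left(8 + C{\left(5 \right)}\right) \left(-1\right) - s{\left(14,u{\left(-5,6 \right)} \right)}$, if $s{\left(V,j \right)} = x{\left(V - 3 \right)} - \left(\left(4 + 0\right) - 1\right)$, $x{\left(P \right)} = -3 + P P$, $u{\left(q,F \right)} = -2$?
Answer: $-128$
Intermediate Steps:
$x{\left(P \right)} = -3 + P^{2}$
$s{\left(V,j \right)} = -6 + \left(-3 + V\right)^{2}$ ($s{\left(V,j \right)} = \left(-3 + \left(V - 3\right)^{2}\right) - \left(\left(4 + 0\right) - 1\right) = \left(-3 + \left(-3 + V\right)^{2}\right) - \left(4 - 1\right) = \left(-3 + \left(-3 + V\right)^{2}\right) - 3 = -6 + \left(-3 + V\right)^{2}$)
$\left(8 + C{\left(5 \right)}\right) \left(-1\right) - s{\left(14,u{\left(-5,6 \right)} \right)} = \left(8 + 5\right) \left(-1\right) - \left(-6 + \left(-3 + 14\right)^{2}\right) = 13 \left(-1\right) - \left(-6 + 11^{2}\right) = -13 - \left(-6 + 121\right) = -13 - 115 = -128$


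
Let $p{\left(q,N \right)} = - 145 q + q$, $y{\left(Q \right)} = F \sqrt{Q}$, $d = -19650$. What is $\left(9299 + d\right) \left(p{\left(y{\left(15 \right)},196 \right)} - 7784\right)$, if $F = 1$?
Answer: $80572184 + 1490544 \sqrt{15} \approx 8.6345 \cdot 10^{7}$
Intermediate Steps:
$y{\left(Q \right)} = \sqrt{Q}$ ($y{\left(Q \right)} = 1 \sqrt{Q} = \sqrt{Q}$)
$p{\left(q,N \right)} = - 144 q$
$\left(9299 + d\right) \left(p{\left(y{\left(15 \right)},196 \right)} - 7784\right) = \left(9299 - 19650\right) \left(- 144 \sqrt{15} - 7784\right) = - 10351 \left(-7784 - 144 \sqrt{15}\right) = 80572184 + 1490544 \sqrt{15}$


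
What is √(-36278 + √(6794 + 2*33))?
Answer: √(-36278 + 14*√35) ≈ 190.25*I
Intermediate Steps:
√(-36278 + √(6794 + 2*33)) = √(-36278 + √(6794 + 66)) = √(-36278 + √6860) = √(-36278 + 14*√35)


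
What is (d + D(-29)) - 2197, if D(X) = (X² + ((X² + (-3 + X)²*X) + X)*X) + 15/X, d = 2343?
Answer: 24320052/29 ≈ 8.3862e+5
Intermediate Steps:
D(X) = X² + 15/X + X*(X + X² + X*(-3 + X)²) (D(X) = (X² + ((X² + X*(-3 + X)²) + X)*X) + 15/X = (X² + (X + X² + X*(-3 + X)²)*X) + 15/X = (X² + X*(X + X² + X*(-3 + X)²)) + 15/X = X² + 15/X + X*(X + X² + X*(-3 + X)²))
(d + D(-29)) - 2197 = (2343 + (15 + (-29)³*(2 - 29 + (-3 - 29)²))/(-29)) - 2197 = (2343 - (15 - 24389*(2 - 29 + (-32)²))/29) - 2197 = (2343 - (15 - 24389*(2 - 29 + 1024))/29) - 2197 = (2343 - (15 - 24389*997)/29) - 2197 = (2343 - (15 - 24315833)/29) - 2197 = (2343 - 1/29*(-24315818)) - 2197 = (2343 + 24315818/29) - 2197 = 24383765/29 - 2197 = 24320052/29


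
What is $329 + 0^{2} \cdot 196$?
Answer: $329$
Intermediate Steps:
$329 + 0^{2} \cdot 196 = 329 + 0 \cdot 196 = 329 + 0 = 329$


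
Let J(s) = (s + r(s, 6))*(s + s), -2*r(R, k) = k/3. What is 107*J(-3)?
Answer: 2568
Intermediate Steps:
r(R, k) = -k/6 (r(R, k) = -k/(2*3) = -k/6)
J(s) = 2*s*(-1 + s) (J(s) = (s - ⅙*6)*(s + s) = (s - 1)*(2*s) = (-1 + s)*(2*s) = 2*s*(-1 + s))
107*J(-3) = 107*(2*(-3)*(-1 - 3)) = 107*(2*(-3)*(-4)) = 107*24 = 2568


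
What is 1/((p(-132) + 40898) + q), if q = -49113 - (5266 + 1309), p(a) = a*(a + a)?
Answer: 1/20058 ≈ 4.9855e-5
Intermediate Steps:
p(a) = 2*a**2 (p(a) = a*(2*a) = 2*a**2)
q = -55688 (q = -49113 - 1*6575 = -49113 - 6575 = -55688)
1/((p(-132) + 40898) + q) = 1/((2*(-132)**2 + 40898) - 55688) = 1/((2*17424 + 40898) - 55688) = 1/((34848 + 40898) - 55688) = 1/(75746 - 55688) = 1/20058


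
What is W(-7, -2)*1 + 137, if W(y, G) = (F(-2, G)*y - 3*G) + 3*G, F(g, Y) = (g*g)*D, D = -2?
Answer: 193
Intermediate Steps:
F(g, Y) = -2*g² (F(g, Y) = (g*g)*(-2) = g²*(-2) = -2*g²)
W(y, G) = -8*y (W(y, G) = ((-2*(-2)²)*y - 3*G) + 3*G = ((-2*4)*y - 3*G) + 3*G = (-8*y - 3*G) + 3*G = -8*y)
W(-7, -2)*1 + 137 = -8*(-7)*1 + 137 = 56*1 + 137 = 56 + 137 = 193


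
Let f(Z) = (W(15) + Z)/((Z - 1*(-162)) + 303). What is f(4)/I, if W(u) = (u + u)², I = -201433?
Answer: -904/94472077 ≈ -9.5690e-6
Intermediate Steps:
W(u) = 4*u² (W(u) = (2*u)² = 4*u²)
f(Z) = (900 + Z)/(465 + Z) (f(Z) = (4*15² + Z)/((Z - 1*(-162)) + 303) = (4*225 + Z)/((Z + 162) + 303) = (900 + Z)/((162 + Z) + 303) = (900 + Z)/(465 + Z))
f(4)/I = ((900 + 4)/(465 + 4))/(-201433) = (904/469)*(-1/201433) = -904/94472077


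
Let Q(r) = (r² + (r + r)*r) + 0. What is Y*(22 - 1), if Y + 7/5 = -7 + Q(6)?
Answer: 10458/5 ≈ 2091.6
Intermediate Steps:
Q(r) = 3*r² (Q(r) = (r² + (2*r)*r) + 0 = (r² + 2*r²) + 0 = 3*r² + 0 = 3*r²)
Y = 498/5 (Y = -7/5 + (-7 + 3*6²) = -7/5 + (-7 + 3*36) = -7/5 + (-7 + 108) = -7/5 + 101 = 498/5 ≈ 99.600)
Y*(22 - 1) = 498*(22 - 1)/5 = (498/5)*21 = 10458/5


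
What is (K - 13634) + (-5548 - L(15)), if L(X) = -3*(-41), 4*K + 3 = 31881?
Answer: -22671/2 ≈ -11336.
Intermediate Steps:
K = 15939/2 (K = -¾ + (¼)*31881 = -¾ + 31881/4 = 15939/2 ≈ 7969.5)
L(X) = 123
(K - 13634) + (-5548 - L(15)) = (15939/2 - 13634) + (-5548 - 1*123) = -11329/2 + (-5548 - 123) = -11329/2 - 5671 = -22671/2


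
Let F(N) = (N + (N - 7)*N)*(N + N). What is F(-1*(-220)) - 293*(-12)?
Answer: 20718716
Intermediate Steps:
F(N) = 2*N*(N + N*(-7 + N)) (F(N) = (N + (-7 + N)*N)*(2*N) = (N + N*(-7 + N))*(2*N) = 2*N*(N + N*(-7 + N)))
F(-1*(-220)) - 293*(-12) = 2*(-1*(-220))**2*(-6 - 1*(-220)) - 293*(-12) = 2*220**2*(-6 + 220) - 1*(-3516) = 2*48400*214 + 3516 = 20715200 + 3516 = 20718716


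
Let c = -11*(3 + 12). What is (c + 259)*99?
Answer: 9306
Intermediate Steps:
c = -165 (c = -11*15 = -165)
(c + 259)*99 = (-165 + 259)*99 = 94*99 = 9306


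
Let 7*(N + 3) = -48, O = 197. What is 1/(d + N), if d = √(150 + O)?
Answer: 483/12242 + 49*√347/12242 ≈ 0.11401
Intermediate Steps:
d = √347 (d = √(150 + 197) = √347 ≈ 18.628)
N = -69/7 (N = -3 + (⅐)*(-48) = -3 - 48/7 = -69/7 ≈ -9.8571)
1/(d + N) = 1/(√347 - 69/7) = 1/(-69/7 + √347)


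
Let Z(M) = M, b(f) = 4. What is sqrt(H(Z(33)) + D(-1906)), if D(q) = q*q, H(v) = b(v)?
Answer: 2*sqrt(908210) ≈ 1906.0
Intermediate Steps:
H(v) = 4
D(q) = q**2
sqrt(H(Z(33)) + D(-1906)) = sqrt(4 + (-1906)**2) = sqrt(4 + 3632836) = sqrt(3632840) = 2*sqrt(908210)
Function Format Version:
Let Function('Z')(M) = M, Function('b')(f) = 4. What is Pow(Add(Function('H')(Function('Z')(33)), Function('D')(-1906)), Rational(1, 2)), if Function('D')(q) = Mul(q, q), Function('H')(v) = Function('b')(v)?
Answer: Mul(2, Pow(908210, Rational(1, 2))) ≈ 1906.0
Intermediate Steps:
Function('H')(v) = 4
Function('D')(q) = Pow(q, 2)
Pow(Add(Function('H')(Function('Z')(33)), Function('D')(-1906)), Rational(1, 2)) = Pow(Add(4, Pow(-1906, 2)), Rational(1, 2)) = Pow(Add(4, 3632836), Rational(1, 2)) = Pow(3632840, Rational(1, 2)) = Mul(2, Pow(908210, Rational(1, 2)))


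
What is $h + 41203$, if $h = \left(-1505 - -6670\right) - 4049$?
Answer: $42319$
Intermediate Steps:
$h = 1116$ ($h = \left(-1505 + 6670\right) - 4049 = 5165 - 4049 = 1116$)
$h + 41203 = 1116 + 41203 = 42319$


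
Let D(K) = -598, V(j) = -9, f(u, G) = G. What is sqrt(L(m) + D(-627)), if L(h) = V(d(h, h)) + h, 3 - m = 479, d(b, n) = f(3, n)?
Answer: 19*I*sqrt(3) ≈ 32.909*I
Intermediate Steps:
d(b, n) = n
m = -476 (m = 3 - 1*479 = 3 - 479 = -476)
L(h) = -9 + h
sqrt(L(m) + D(-627)) = sqrt((-9 - 476) - 598) = sqrt(-485 - 598) = sqrt(-1083) = 19*I*sqrt(3)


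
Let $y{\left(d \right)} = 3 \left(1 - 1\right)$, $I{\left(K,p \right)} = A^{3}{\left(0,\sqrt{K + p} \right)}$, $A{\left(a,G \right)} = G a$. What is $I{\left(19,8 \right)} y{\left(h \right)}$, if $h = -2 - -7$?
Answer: $0$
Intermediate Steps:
$h = 5$ ($h = -2 + 7 = 5$)
$I{\left(K,p \right)} = 0$ ($I{\left(K,p \right)} = \left(\sqrt{K + p} 0\right)^{3} = 0^{3} = 0$)
$y{\left(d \right)} = 0$ ($y{\left(d \right)} = 3 \cdot 0 = 0$)
$I{\left(19,8 \right)} y{\left(h \right)} = 0 \cdot 0 = 0$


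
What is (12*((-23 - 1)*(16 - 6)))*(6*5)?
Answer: -86400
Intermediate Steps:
(12*((-23 - 1)*(16 - 6)))*(6*5) = (12*(-24*10))*30 = (12*(-240))*30 = -2880*30 = -86400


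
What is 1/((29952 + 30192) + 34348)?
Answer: 1/94492 ≈ 1.0583e-5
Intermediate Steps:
1/((29952 + 30192) + 34348) = 1/(60144 + 34348) = 1/94492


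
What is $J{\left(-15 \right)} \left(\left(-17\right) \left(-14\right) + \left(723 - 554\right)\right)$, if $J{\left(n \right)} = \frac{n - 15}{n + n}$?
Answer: $407$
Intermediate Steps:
$J{\left(n \right)} = \frac{-15 + n}{2 n}$
$J{\left(-15 \right)} \left(\left(-17\right) \left(-14\right) + \left(723 - 554\right)\right) = \frac{-15 - 15}{2 \left(-15\right)} \left(\left(-17\right) \left(-14\right) + \left(723 - 554\right)\right) = \frac{1}{2} \left(- \frac{1}{15}\right) \left(-30\right) \left(238 + 169\right) = 1 \cdot 407 = 407$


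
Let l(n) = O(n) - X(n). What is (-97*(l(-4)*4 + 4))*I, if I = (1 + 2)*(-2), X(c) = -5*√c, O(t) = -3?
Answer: -4656 + 23280*I ≈ -4656.0 + 23280.0*I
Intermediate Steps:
I = -6 (I = 3*(-2) = -6)
l(n) = -3 + 5*√n (l(n) = -3 - (-5)*√n = -3 + 5*√n)
(-97*(l(-4)*4 + 4))*I = -97*((-3 + 5*√(-4))*4 + 4)*(-6) = -97*((-3 + 5*(2*I))*4 + 4)*(-6) = -97*((-3 + 10*I)*4 + 4)*(-6) = -97*((-12 + 40*I) + 4)*(-6) = -97*(-8 + 40*I)*(-6) = (776 - 3880*I)*(-6) = -4656 + 23280*I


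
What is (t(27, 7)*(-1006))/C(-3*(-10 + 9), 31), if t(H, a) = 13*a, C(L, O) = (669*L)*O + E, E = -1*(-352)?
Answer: -7042/4813 ≈ -1.4631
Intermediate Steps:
E = 352
C(L, O) = 352 + 669*L*O (C(L, O) = (669*L)*O + 352 = 669*L*O + 352 = 352 + 669*L*O)
(t(27, 7)*(-1006))/C(-3*(-10 + 9), 31) = ((13*7)*(-1006))/(352 + 669*(-3*(-10 + 9))*31) = (91*(-1006))/(352 + 669*(-3*(-1))*31) = -91546/(352 + 669*3*31) = -91546/(352 + 62217) = -91546/62569 = -91546*1/62569 = -7042/4813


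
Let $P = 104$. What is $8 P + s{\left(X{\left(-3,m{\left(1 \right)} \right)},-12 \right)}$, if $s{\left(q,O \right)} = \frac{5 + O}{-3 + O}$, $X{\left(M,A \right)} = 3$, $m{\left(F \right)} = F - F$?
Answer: $\frac{12487}{15} \approx 832.47$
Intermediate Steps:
$m{\left(F \right)} = 0$
$s{\left(q,O \right)} = \frac{5 + O}{-3 + O}$
$8 P + s{\left(X{\left(-3,m{\left(1 \right)} \right)},-12 \right)} = 8 \cdot 104 + \frac{5 - 12}{-3 - 12} = 832 + \frac{1}{-15} \left(-7\right) = 832 - - \frac{7}{15} = 832 + \frac{7}{15} = \frac{12487}{15}$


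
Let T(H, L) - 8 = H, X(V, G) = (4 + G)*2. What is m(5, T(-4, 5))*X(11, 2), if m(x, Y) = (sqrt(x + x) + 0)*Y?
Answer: 48*sqrt(10) ≈ 151.79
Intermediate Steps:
X(V, G) = 8 + 2*G
T(H, L) = 8 + H
m(x, Y) = Y*sqrt(2)*sqrt(x) (m(x, Y) = (sqrt(2*x) + 0)*Y = (sqrt(2)*sqrt(x) + 0)*Y = (sqrt(2)*sqrt(x))*Y = Y*sqrt(2)*sqrt(x))
m(5, T(-4, 5))*X(11, 2) = ((8 - 4)*sqrt(2)*sqrt(5))*(8 + 2*2) = (4*sqrt(2)*sqrt(5))*(8 + 4) = (4*sqrt(10))*12 = 48*sqrt(10)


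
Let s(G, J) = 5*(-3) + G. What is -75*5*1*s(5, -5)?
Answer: 3750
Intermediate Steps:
s(G, J) = -15 + G
-75*5*1*s(5, -5) = -75*5*1*(-15 + 5) = -375*(-10) = -75*(-50) = 3750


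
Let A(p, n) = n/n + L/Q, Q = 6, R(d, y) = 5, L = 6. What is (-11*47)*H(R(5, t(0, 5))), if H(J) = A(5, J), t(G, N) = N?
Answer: -1034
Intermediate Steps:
A(p, n) = 2 (A(p, n) = n/n + 6/6 = 1 + 6*(⅙) = 1 + 1 = 2)
H(J) = 2
(-11*47)*H(R(5, t(0, 5))) = -11*47*2 = -517*2 = -1034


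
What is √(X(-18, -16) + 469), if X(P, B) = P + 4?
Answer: √455 ≈ 21.331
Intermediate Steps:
X(P, B) = 4 + P
√(X(-18, -16) + 469) = √((4 - 18) + 469) = √(-14 + 469) = √455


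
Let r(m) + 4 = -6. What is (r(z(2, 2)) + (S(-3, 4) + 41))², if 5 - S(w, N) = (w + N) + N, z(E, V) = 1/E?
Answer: 961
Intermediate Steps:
r(m) = -10 (r(m) = -4 - 6 = -10)
S(w, N) = 5 - w - 2*N (S(w, N) = 5 - ((w + N) + N) = 5 - ((N + w) + N) = 5 - (w + 2*N) = 5 + (-w - 2*N) = 5 - w - 2*N)
(r(z(2, 2)) + (S(-3, 4) + 41))² = (-10 + ((5 - 1*(-3) - 2*4) + 41))² = (-10 + ((5 + 3 - 8) + 41))² = (-10 + (0 + 41))² = (-10 + 41)² = 31² = 961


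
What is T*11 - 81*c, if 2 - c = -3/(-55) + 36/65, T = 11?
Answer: 1184/143 ≈ 8.2797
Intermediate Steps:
c = 199/143 (c = 2 - (-3/(-55) + 36/65) = 2 - (-3*(-1/55) + 36*(1/65)) = 2 - (3/55 + 36/65) = 2 - 1*87/143 = 2 - 87/143 = 199/143 ≈ 1.3916)
T*11 - 81*c = 11*11 - 81*199/143 = 121 - 16119/143 = 1184/143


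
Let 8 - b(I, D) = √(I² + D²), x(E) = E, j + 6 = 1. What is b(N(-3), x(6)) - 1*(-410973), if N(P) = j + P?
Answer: 410971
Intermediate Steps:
j = -5 (j = -6 + 1 = -5)
N(P) = -5 + P
b(I, D) = 8 - √(D² + I²) (b(I, D) = 8 - √(I² + D²) = 8 - √(D² + I²))
b(N(-3), x(6)) - 1*(-410973) = (8 - √(6² + (-5 - 3)²)) - 1*(-410973) = (8 - √(36 + (-8)²)) + 410973 = (8 - √(36 + 64)) + 410973 = (8 - √100) + 410973 = (8 - 1*10) + 410973 = (8 - 10) + 410973 = -2 + 410973 = 410971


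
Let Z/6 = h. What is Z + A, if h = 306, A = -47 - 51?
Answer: 1738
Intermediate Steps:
A = -98
Z = 1836 (Z = 6*306 = 1836)
Z + A = 1836 - 98 = 1738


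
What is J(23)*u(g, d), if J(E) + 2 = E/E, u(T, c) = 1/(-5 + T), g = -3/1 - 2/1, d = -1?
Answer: ⅒ ≈ 0.10000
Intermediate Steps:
g = -5 (g = -3*1 - 2*1 = -3 - 2 = -5)
J(E) = -1 (J(E) = -2 + E/E = -2 + 1 = -1)
J(23)*u(g, d) = -1/(-5 - 5) = -1/(-10) = -1*(-⅒) = ⅒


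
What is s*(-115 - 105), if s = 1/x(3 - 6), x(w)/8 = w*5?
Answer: 11/6 ≈ 1.8333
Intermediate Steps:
x(w) = 40*w (x(w) = 8*(w*5) = 8*(5*w) = 40*w)
s = -1/120 (s = 1/(40*(3 - 6)) = 1/(40*(-3)) = 1/(-120) = -1/120 ≈ -0.0083333)
s*(-115 - 105) = -(-115 - 105)/120 = -1/120*(-220) = 11/6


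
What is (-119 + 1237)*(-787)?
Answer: -879866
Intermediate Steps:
(-119 + 1237)*(-787) = 1118*(-787) = -879866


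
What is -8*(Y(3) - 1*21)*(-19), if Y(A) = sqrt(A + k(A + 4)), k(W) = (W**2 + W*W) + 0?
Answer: -3192 + 152*sqrt(101) ≈ -1664.4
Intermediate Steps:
k(W) = 2*W**2 (k(W) = (W**2 + W**2) + 0 = 2*W**2 + 0 = 2*W**2)
Y(A) = sqrt(A + 2*(4 + A)**2) (Y(A) = sqrt(A + 2*(A + 4)**2) = sqrt(A + 2*(4 + A)**2))
-8*(Y(3) - 1*21)*(-19) = -8*(sqrt(3 + 2*(4 + 3)**2) - 1*21)*(-19) = -8*(sqrt(3 + 2*7**2) - 21)*(-19) = -8*(sqrt(3 + 2*49) - 21)*(-19) = -8*(sqrt(3 + 98) - 21)*(-19) = -8*(sqrt(101) - 21)*(-19) = -8*(-21 + sqrt(101))*(-19) = (168 - 8*sqrt(101))*(-19) = -3192 + 152*sqrt(101)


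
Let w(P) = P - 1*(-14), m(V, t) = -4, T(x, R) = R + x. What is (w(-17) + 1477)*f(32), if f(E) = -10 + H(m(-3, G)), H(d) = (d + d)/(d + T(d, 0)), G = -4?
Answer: -13266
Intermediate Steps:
w(P) = 14 + P (w(P) = P + 14 = 14 + P)
H(d) = 1 (H(d) = (d + d)/(d + (0 + d)) = (2*d)/(d + d) = (2*d)/((2*d)) = (2*d)*(1/(2*d)) = 1)
f(E) = -9 (f(E) = -10 + 1 = -9)
(w(-17) + 1477)*f(32) = ((14 - 17) + 1477)*(-9) = (-3 + 1477)*(-9) = 1474*(-9) = -13266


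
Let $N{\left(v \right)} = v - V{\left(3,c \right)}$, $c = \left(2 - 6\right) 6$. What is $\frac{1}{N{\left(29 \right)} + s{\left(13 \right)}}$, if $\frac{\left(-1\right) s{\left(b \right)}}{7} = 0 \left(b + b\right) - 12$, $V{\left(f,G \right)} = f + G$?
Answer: $\frac{1}{134} \approx 0.0074627$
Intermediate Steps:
$c = -24$ ($c = \left(2 - 6\right) 6 = \left(-4\right) 6 = -24$)
$V{\left(f,G \right)} = G + f$
$s{\left(b \right)} = 84$ ($s{\left(b \right)} = - 7 \left(0 \left(b + b\right) - 12\right) = - 7 \left(0 \cdot 2 b - 12\right) = - 7 \left(0 - 12\right) = \left(-7\right) \left(-12\right) = 84$)
$N{\left(v \right)} = 21 + v$ ($N{\left(v \right)} = v - \left(-24 + 3\right) = v - -21 = v + 21 = 21 + v$)
$\frac{1}{N{\left(29 \right)} + s{\left(13 \right)}} = \frac{1}{\left(21 + 29\right) + 84} = \frac{1}{50 + 84} = \frac{1}{134}$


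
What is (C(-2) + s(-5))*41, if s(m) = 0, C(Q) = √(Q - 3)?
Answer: 41*I*√5 ≈ 91.679*I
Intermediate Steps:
C(Q) = √(-3 + Q)
(C(-2) + s(-5))*41 = (√(-3 - 2) + 0)*41 = (√(-5) + 0)*41 = (I*√5 + 0)*41 = (I*√5)*41 = 41*I*√5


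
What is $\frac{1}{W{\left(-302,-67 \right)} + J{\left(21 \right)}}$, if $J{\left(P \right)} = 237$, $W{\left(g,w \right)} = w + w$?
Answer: $\frac{1}{103} \approx 0.0097087$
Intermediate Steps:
$W{\left(g,w \right)} = 2 w$
$\frac{1}{W{\left(-302,-67 \right)} + J{\left(21 \right)}} = \frac{1}{2 \left(-67\right) + 237} = \frac{1}{-134 + 237} = \frac{1}{103}$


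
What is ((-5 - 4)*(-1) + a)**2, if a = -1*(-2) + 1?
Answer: 144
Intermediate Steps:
a = 3 (a = 2 + 1 = 3)
((-5 - 4)*(-1) + a)**2 = ((-5 - 4)*(-1) + 3)**2 = (-9*(-1) + 3)**2 = (9 + 3)**2 = 12**2 = 144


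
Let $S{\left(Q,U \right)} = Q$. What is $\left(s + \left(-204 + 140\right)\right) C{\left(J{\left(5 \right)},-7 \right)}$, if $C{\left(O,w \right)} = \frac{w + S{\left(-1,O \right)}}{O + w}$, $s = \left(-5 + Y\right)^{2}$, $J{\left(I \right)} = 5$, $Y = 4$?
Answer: $-252$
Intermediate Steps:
$s = 1$ ($s = \left(-5 + 4\right)^{2} = \left(-1\right)^{2} = 1$)
$C{\left(O,w \right)} = \frac{-1 + w}{O + w}$ ($C{\left(O,w \right)} = \frac{w - 1}{O + w} = \frac{-1 + w}{O + w}$)
$\left(s + \left(-204 + 140\right)\right) C{\left(J{\left(5 \right)},-7 \right)} = \left(1 + \left(-204 + 140\right)\right) \frac{-1 - 7}{5 - 7} = \left(1 - 64\right) \frac{1}{-2} \left(-8\right) = - 63 \left(\left(- \frac{1}{2}\right) \left(-8\right)\right) = \left(-63\right) 4 = -252$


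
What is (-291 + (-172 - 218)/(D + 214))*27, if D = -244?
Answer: -7506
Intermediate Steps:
(-291 + (-172 - 218)/(D + 214))*27 = (-291 + (-172 - 218)/(-244 + 214))*27 = (-291 - 390/(-30))*27 = (-291 - 390*(-1/30))*27 = (-291 + 13)*27 = -278*27 = -7506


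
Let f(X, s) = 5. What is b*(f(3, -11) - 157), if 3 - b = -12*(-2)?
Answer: 3192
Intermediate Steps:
b = -21 (b = 3 - (-12)*(-2) = 3 - 1*24 = 3 - 24 = -21)
b*(f(3, -11) - 157) = -21*(5 - 157) = -21*(-152) = 3192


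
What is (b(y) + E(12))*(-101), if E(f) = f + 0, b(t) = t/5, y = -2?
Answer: -5858/5 ≈ -1171.6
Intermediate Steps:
b(t) = t/5 (b(t) = t*(⅕) = t/5)
E(f) = f
(b(y) + E(12))*(-101) = ((⅕)*(-2) + 12)*(-101) = (-⅖ + 12)*(-101) = (58/5)*(-101) = -5858/5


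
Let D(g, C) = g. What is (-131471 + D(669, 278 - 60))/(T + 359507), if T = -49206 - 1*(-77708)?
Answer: -130802/388009 ≈ -0.33711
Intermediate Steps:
T = 28502 (T = -49206 + 77708 = 28502)
(-131471 + D(669, 278 - 60))/(T + 359507) = (-131471 + 669)/(28502 + 359507) = -130802/388009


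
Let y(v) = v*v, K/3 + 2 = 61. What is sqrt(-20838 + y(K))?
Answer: sqrt(10491) ≈ 102.43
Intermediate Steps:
K = 177 (K = -6 + 3*61 = -6 + 183 = 177)
y(v) = v**2
sqrt(-20838 + y(K)) = sqrt(-20838 + 177**2) = sqrt(-20838 + 31329) = sqrt(10491)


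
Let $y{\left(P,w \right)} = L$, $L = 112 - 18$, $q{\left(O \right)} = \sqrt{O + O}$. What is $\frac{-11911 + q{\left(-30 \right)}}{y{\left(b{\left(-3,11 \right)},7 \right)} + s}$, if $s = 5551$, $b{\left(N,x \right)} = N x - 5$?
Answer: $- \frac{11911}{5645} + \frac{2 i \sqrt{15}}{5645} \approx -2.11 + 0.0013722 i$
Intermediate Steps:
$q{\left(O \right)} = \sqrt{2} \sqrt{O}$ ($q{\left(O \right)} = \sqrt{2 O} = \sqrt{2} \sqrt{O}$)
$L = 94$ ($L = 112 - 18 = 94$)
$b{\left(N,x \right)} = -5 + N x$
$y{\left(P,w \right)} = 94$
$\frac{-11911 + q{\left(-30 \right)}}{y{\left(b{\left(-3,11 \right)},7 \right)} + s} = \frac{-11911 + \sqrt{2} \sqrt{-30}}{94 + 5551} = \frac{-11911 + \sqrt{2} i \sqrt{30}}{5645} = \left(-11911 + 2 i \sqrt{15}\right) \frac{1}{5645} = - \frac{11911}{5645} + \frac{2 i \sqrt{15}}{5645}$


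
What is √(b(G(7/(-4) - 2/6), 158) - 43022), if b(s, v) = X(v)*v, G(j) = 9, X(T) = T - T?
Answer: 7*I*√878 ≈ 207.42*I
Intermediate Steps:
X(T) = 0
b(s, v) = 0 (b(s, v) = 0*v = 0)
√(b(G(7/(-4) - 2/6), 158) - 43022) = √(0 - 43022) = √(-43022) = 7*I*√878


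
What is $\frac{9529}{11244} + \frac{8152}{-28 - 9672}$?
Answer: $\frac{192553}{27266700} \approx 0.0070618$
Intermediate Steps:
$\frac{9529}{11244} + \frac{8152}{-28 - 9672} = 9529 \cdot \frac{1}{11244} + \frac{8152}{-28 - 9672} = \frac{9529}{11244} + \frac{8152}{-9700} = \frac{9529}{11244} + 8152 \left(- \frac{1}{9700}\right) = \frac{9529}{11244} - \frac{2038}{2425} = \frac{192553}{27266700}$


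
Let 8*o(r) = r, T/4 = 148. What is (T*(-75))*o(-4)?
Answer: 22200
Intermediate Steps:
T = 592 (T = 4*148 = 592)
o(r) = r/8
(T*(-75))*o(-4) = (592*(-75))*((⅛)*(-4)) = -44400*(-½) = 22200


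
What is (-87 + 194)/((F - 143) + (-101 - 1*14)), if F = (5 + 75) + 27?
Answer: -107/151 ≈ -0.70861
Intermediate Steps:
F = 107 (F = 80 + 27 = 107)
(-87 + 194)/((F - 143) + (-101 - 1*14)) = (-87 + 194)/((107 - 143) + (-101 - 1*14)) = 107/(-36 + (-101 - 14)) = 107/(-36 - 115) = 107/(-151) = 107*(-1/151) = -107/151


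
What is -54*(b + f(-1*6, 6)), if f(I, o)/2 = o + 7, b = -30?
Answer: 216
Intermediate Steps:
f(I, o) = 14 + 2*o (f(I, o) = 2*(o + 7) = 2*(7 + o) = 14 + 2*o)
-54*(b + f(-1*6, 6)) = -54*(-30 + (14 + 2*6)) = -54*(-30 + (14 + 12)) = -54*(-30 + 26) = -54*(-4) = 216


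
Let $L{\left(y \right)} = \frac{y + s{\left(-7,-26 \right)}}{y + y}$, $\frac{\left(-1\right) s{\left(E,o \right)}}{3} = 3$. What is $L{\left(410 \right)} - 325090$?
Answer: $- \frac{266573399}{820} \approx -3.2509 \cdot 10^{5}$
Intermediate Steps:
$s{\left(E,o \right)} = -9$ ($s{\left(E,o \right)} = \left(-3\right) 3 = -9$)
$L{\left(y \right)} = \frac{-9 + y}{2 y}$ ($L{\left(y \right)} = \frac{y - 9}{y + y} = \frac{-9 + y}{2 y}$)
$L{\left(410 \right)} - 325090 = \frac{-9 + 410}{2 \cdot 410} - 325090 = \frac{1}{2} \cdot \frac{1}{410} \cdot 401 - 325090 = \frac{401}{820} - 325090 = - \frac{266573399}{820}$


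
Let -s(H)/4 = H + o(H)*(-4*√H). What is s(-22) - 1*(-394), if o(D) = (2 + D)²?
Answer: 482 + 6400*I*√22 ≈ 482.0 + 30019.0*I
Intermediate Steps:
s(H) = -4*H + 16*√H*(2 + H)² (s(H) = -4*(H + (2 + H)²*(-4*√H)) = -4*(H - 4*√H*(2 + H)²) = -4*H + 16*√H*(2 + H)²)
s(-22) - 1*(-394) = (-4*(-22) + 16*√(-22)*(2 - 22)²) - 1*(-394) = (88 + 16*(I*√22)*(-20)²) + 394 = (88 + 16*(I*√22)*400) + 394 = (88 + 6400*I*√22) + 394 = 482 + 6400*I*√22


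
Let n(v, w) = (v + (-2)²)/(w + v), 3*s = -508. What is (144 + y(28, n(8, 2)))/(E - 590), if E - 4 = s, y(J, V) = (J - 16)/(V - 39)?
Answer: -4526/23793 ≈ -0.19022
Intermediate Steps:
s = -508/3 (s = (⅓)*(-508) = -508/3 ≈ -169.33)
n(v, w) = (4 + v)/(v + w) (n(v, w) = (v + 4)/(v + w) = (4 + v)/(v + w))
y(J, V) = (-16 + J)/(-39 + V)
E = -496/3 (E = 4 - 508/3 = -496/3 ≈ -165.33)
(144 + y(28, n(8, 2)))/(E - 590) = (144 + (-16 + 28)/(-39 + (4 + 8)/(8 + 2)))/(-496/3 - 590) = (144 + 12/(-39 + 12/10))/(-2266/3) = (144 + 12/(-39 + (⅒)*12))*(-3/2266) = (144 + 12/(-39 + 6/5))*(-3/2266) = (144 + 12/(-189/5))*(-3/2266) = (144 - 5/189*12)*(-3/2266) = (144 - 20/63)*(-3/2266) = (9052/63)*(-3/2266) = -4526/23793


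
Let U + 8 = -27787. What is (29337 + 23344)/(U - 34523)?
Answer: -52681/62318 ≈ -0.84536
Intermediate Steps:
U = -27795 (U = -8 - 27787 = -27795)
(29337 + 23344)/(U - 34523) = (29337 + 23344)/(-27795 - 34523) = 52681/(-62318) = 52681*(-1/62318) = -52681/62318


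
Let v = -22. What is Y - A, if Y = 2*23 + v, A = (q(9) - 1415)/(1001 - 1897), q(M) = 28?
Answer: 20117/896 ≈ 22.452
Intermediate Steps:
A = 1387/896 (A = (28 - 1415)/(1001 - 1897) = -1387/(-896) = -1387*(-1/896) = 1387/896 ≈ 1.5480)
Y = 24 (Y = 2*23 - 22 = 46 - 22 = 24)
Y - A = 24 - 1*1387/896 = 24 - 1387/896 = 20117/896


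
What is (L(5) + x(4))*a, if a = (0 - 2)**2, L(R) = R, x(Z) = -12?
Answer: -28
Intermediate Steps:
a = 4 (a = (-2)**2 = 4)
(L(5) + x(4))*a = (5 - 12)*4 = -7*4 = -28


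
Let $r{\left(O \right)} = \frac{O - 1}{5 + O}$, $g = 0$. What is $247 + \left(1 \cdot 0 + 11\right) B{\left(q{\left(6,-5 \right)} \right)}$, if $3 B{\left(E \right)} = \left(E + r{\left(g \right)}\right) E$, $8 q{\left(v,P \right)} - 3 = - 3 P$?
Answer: $\frac{21113}{80} \approx 263.91$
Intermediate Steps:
$q{\left(v,P \right)} = \frac{3}{8} - \frac{3 P}{8}$ ($q{\left(v,P \right)} = \frac{3}{8} + \frac{\left(-3\right) P}{8} = \frac{3}{8} - \frac{3 P}{8}$)
$r{\left(O \right)} = \frac{-1 + O}{5 + O}$
$B{\left(E \right)} = \frac{E \left(- \frac{1}{5} + E\right)}{3}$ ($B{\left(E \right)} = \frac{\left(E + \frac{-1 + 0}{5 + 0}\right) E}{3} = \frac{\left(E + \frac{1}{5} \left(-1\right)\right) E}{3} = \frac{\left(E - \frac{1}{5}\right) E}{3} = \frac{\left(- \frac{1}{5} + E\right) E}{3} = \frac{E \left(- \frac{1}{5} + E\right)}{3}$)
$247 + \left(1 \cdot 0 + 11\right) B{\left(q{\left(6,-5 \right)} \right)} = 247 + \left(1 \cdot 0 + 11\right) \frac{\left(\frac{3}{8} - - \frac{15}{8}\right) \left(-1 + 5 \left(\frac{3}{8} - - \frac{15}{8}\right)\right)}{15} = 247 + \left(0 + 11\right) \frac{\left(\frac{3}{8} + \frac{15}{8}\right) \left(-1 + 5 \left(\frac{3}{8} + \frac{15}{8}\right)\right)}{15} = 247 + 11 \cdot \frac{1}{15} \cdot \frac{9}{4} \left(-1 + 5 \cdot \frac{9}{4}\right) = 247 + 11 \cdot \frac{1}{15} \cdot \frac{9}{4} \left(-1 + \frac{45}{4}\right) = 247 + 11 \cdot \frac{1}{15} \cdot \frac{9}{4} \cdot \frac{41}{4} = 247 + 11 \cdot \frac{123}{80} = 247 + \frac{1353}{80} = \frac{21113}{80}$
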